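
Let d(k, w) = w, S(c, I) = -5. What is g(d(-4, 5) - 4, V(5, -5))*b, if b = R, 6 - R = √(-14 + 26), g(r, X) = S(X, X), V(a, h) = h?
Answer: -30 + 10*√3 ≈ -12.679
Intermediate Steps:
g(r, X) = -5
R = 6 - 2*√3 (R = 6 - √(-14 + 26) = 6 - √12 = 6 - 2*√3 ≈ 2.5359)
b = 6 - 2*√3 ≈ 2.5359
g(d(-4, 5) - 4, V(5, -5))*b = -5*(6 - 2*√3) = -30 + 10*√3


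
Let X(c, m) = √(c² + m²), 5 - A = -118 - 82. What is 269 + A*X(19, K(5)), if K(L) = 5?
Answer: 269 + 205*√386 ≈ 4296.6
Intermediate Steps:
A = 205 (A = 5 - (-118 - 82) = 5 - 1*(-200) = 5 + 200 = 205)
269 + A*X(19, K(5)) = 269 + 205*√(19² + 5²) = 269 + 205*√(361 + 25) = 269 + 205*√386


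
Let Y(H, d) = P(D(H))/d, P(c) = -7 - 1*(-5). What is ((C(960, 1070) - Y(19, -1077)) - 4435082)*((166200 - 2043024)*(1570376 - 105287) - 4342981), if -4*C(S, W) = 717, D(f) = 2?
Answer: 52539162170900521854941/4308 ≈ 1.2196e+19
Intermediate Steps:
P(c) = -2 (P(c) = -7 + 5 = -2)
C(S, W) = -717/4 (C(S, W) = -¼*717 = -717/4)
Y(H, d) = -2/d
((C(960, 1070) - Y(19, -1077)) - 4435082)*((166200 - 2043024)*(1570376 - 105287) - 4342981) = ((-717/4 - (-2)/(-1077)) - 4435082)*((166200 - 2043024)*(1570376 - 105287) - 4342981) = ((-717/4 - (-2)*(-1)/1077) - 4435082)*(-1876824*1465089 - 4342981) = ((-717/4 - 1*2/1077) - 4435082)*(-2749714197336 - 4342981) = ((-717/4 - 2/1077) - 4435082)*(-2749718540317) = (-772217/4308 - 4435082)*(-2749718540317) = -19107105473/4308*(-2749718540317) = 52539162170900521854941/4308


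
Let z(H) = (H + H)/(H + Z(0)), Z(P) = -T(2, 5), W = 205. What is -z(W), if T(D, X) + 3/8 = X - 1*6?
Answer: -3280/1651 ≈ -1.9867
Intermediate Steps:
T(D, X) = -51/8 + X (T(D, X) = -3/8 + (X - 1*6) = -3/8 + (X - 6) = -3/8 + (-6 + X) = -51/8 + X)
Z(P) = 11/8 (Z(P) = -(-51/8 + 5) = -1*(-11/8) = 11/8)
z(H) = 2*H/(11/8 + H) (z(H) = (H + H)/(H + 11/8) = (2*H)/(11/8 + H) = 2*H/(11/8 + H))
-z(W) = -16*205/(11 + 8*205) = -16*205/(11 + 1640) = -16*205/1651 = -1*3280/1651 = -3280/1651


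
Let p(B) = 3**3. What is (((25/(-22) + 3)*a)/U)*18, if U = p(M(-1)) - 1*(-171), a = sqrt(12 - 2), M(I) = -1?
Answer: 41*sqrt(10)/242 ≈ 0.53576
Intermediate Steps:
a = sqrt(10) ≈ 3.1623
p(B) = 27
U = 198 (U = 27 - 1*(-171) = 27 + 171 = 198)
(((25/(-22) + 3)*a)/U)*18 = (((25/(-22) + 3)*sqrt(10))/198)*18 = (((25*(-1/22) + 3)*sqrt(10))*(1/198))*18 = (((-25/22 + 3)*sqrt(10))*(1/198))*18 = ((41*sqrt(10)/22)*(1/198))*18 = (41*sqrt(10)/4356)*18 = 41*sqrt(10)/242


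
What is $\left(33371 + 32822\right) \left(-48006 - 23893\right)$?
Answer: $-4759210507$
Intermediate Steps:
$\left(33371 + 32822\right) \left(-48006 - 23893\right) = 66193 \left(-71899\right) = -4759210507$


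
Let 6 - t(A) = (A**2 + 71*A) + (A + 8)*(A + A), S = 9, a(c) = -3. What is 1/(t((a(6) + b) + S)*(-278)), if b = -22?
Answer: -1/175140 ≈ -5.7097e-6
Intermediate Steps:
t(A) = 6 - A**2 - 71*A - 2*A*(8 + A) (t(A) = 6 - ((A**2 + 71*A) + (A + 8)*(A + A)) = 6 - ((A**2 + 71*A) + (8 + A)*(2*A)) = 6 - ((A**2 + 71*A) + 2*A*(8 + A)) = 6 - (A**2 + 71*A + 2*A*(8 + A)) = 6 + (-A**2 - 71*A - 2*A*(8 + A)) = 6 - A**2 - 71*A - 2*A*(8 + A))
1/(t((a(6) + b) + S)*(-278)) = 1/((6 - 87*((-3 - 22) + 9) - 3*((-3 - 22) + 9)**2)*(-278)) = 1/((6 - 87*(-25 + 9) - 3*(-25 + 9)**2)*(-278)) = 1/((6 - 87*(-16) - 3*(-16)**2)*(-278)) = 1/((6 + 1392 - 3*256)*(-278)) = 1/((6 + 1392 - 768)*(-278)) = 1/(630*(-278)) = 1/(-175140) = -1/175140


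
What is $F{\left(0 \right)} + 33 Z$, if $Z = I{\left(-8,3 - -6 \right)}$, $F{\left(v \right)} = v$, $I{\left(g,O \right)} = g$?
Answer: $-264$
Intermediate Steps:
$Z = -8$
$F{\left(0 \right)} + 33 Z = 0 + 33 \left(-8\right) = 0 - 264 = -264$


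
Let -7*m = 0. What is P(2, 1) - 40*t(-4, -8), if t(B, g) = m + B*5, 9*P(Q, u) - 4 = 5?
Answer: 801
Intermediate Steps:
m = 0 (m = -1/7*0 = 0)
P(Q, u) = 1 (P(Q, u) = 4/9 + (1/9)*5 = 4/9 + 5/9 = 1)
t(B, g) = 5*B (t(B, g) = 0 + B*5 = 0 + 5*B = 5*B)
P(2, 1) - 40*t(-4, -8) = 1 - 200*(-4) = 1 - 40*(-20) = 1 + 800 = 801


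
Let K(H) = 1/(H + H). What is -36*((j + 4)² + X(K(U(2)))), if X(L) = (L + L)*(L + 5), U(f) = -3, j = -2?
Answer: -86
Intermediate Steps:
K(H) = 1/(2*H)
X(L) = 2*L*(5 + L) (X(L) = (2*L)*(5 + L) = 2*L*(5 + L))
-36*((j + 4)² + X(K(U(2)))) = -36*((-2 + 4)² + 2*((½)/(-3))*(5 + (½)/(-3))) = -36*(2² + 2*((½)*(-⅓))*(5 + (½)*(-⅓))) = -36*(4 + 2*(-⅙)*(5 - ⅙)) = -36*(4 + 2*(-⅙)*(29/6)) = -36*(4 - 29/18) = -36*43/18 = -86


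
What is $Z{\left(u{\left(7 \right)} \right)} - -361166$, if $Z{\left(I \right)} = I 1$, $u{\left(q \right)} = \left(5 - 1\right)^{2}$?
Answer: $361182$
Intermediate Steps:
$u{\left(q \right)} = 16$ ($u{\left(q \right)} = 4^{2} = 16$)
$Z{\left(I \right)} = I$
$Z{\left(u{\left(7 \right)} \right)} - -361166 = 16 - -361166 = 16 + 361166 = 361182$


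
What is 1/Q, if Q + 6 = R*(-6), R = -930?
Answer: 1/5574 ≈ 0.00017940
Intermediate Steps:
Q = 5574 (Q = -6 - 930*(-6) = -6 + 5580 = 5574)
1/Q = 1/5574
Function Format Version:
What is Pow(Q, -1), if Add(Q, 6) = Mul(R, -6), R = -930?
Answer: Rational(1, 5574) ≈ 0.00017940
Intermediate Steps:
Q = 5574 (Q = Add(-6, Mul(-930, -6)) = Add(-6, 5580) = 5574)
Pow(Q, -1) = Pow(5574, -1) = Rational(1, 5574)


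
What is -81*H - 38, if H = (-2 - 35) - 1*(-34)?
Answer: 205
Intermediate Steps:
H = -3 (H = -37 + 34 = -3)
-81*H - 38 = -81*(-3) - 38 = 243 - 38 = 205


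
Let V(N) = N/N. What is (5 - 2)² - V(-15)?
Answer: 8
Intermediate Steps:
V(N) = 1
(5 - 2)² - V(-15) = (5 - 2)² - 1*1 = 3² - 1 = 9 - 1 = 8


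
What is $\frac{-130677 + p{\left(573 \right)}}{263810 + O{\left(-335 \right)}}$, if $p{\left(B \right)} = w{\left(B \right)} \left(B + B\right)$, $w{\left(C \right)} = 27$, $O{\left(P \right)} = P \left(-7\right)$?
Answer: $- \frac{19947}{53231} \approx -0.37473$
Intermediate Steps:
$O{\left(P \right)} = - 7 P$
$p{\left(B \right)} = 54 B$ ($p{\left(B \right)} = 27 \left(B + B\right) = 27 \cdot 2 B = 54 B$)
$\frac{-130677 + p{\left(573 \right)}}{263810 + O{\left(-335 \right)}} = \frac{-130677 + 54 \cdot 573}{263810 - -2345} = \frac{-130677 + 30942}{263810 + 2345} = - \frac{99735}{266155} = \left(-99735\right) \frac{1}{266155} = - \frac{19947}{53231}$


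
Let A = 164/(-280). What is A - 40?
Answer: -2841/70 ≈ -40.586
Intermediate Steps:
A = -41/70 (A = 164*(-1/280) = -41/70 ≈ -0.58571)
A - 40 = -41/70 - 40 = -2841/70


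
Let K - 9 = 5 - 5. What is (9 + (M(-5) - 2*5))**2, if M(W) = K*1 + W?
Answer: 9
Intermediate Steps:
K = 9 (K = 9 + (5 - 5) = 9 + 0 = 9)
M(W) = 9 + W (M(W) = 9*1 + W = 9 + W)
(9 + (M(-5) - 2*5))**2 = (9 + ((9 - 5) - 2*5))**2 = (9 + (4 - 10))**2 = (9 - 6)**2 = 3**2 = 9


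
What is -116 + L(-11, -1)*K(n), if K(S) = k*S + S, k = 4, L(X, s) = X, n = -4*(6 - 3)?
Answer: 544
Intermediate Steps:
n = -12 (n = -4*3 = -12)
K(S) = 5*S (K(S) = 4*S + S = 5*S)
-116 + L(-11, -1)*K(n) = -116 - 55*(-12) = -116 - 11*(-60) = -116 + 660 = 544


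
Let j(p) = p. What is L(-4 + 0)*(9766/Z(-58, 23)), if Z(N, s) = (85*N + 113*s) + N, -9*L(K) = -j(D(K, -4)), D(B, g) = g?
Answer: 39064/21501 ≈ 1.8168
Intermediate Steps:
L(K) = -4/9 (L(K) = -(-1)*(-4)/9 = -1/9*4 = -4/9)
Z(N, s) = 86*N + 113*s
L(-4 + 0)*(9766/Z(-58, 23)) = -39064/(9*(86*(-58) + 113*23)) = -39064/(9*(-4988 + 2599)) = -39064/(9*(-2389)) = -39064*(-1)/(9*2389) = -4/9*(-9766/2389) = 39064/21501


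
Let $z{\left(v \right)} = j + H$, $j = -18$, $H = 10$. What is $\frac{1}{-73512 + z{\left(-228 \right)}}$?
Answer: $- \frac{1}{73520} \approx -1.3602 \cdot 10^{-5}$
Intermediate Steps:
$z{\left(v \right)} = -8$ ($z{\left(v \right)} = -18 + 10 = -8$)
$\frac{1}{-73512 + z{\left(-228 \right)}} = \frac{1}{-73512 - 8} = \frac{1}{-73520} = - \frac{1}{73520}$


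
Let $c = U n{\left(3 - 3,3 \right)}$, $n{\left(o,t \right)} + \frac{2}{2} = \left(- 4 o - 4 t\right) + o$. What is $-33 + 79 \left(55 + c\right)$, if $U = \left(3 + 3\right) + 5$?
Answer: $-6985$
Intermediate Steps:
$n{\left(o,t \right)} = -1 - 4 t - 3 o$ ($n{\left(o,t \right)} = -1 - \left(3 o + 4 t\right) = -1 - 4 t - 3 o$)
$U = 11$ ($U = 6 + 5 = 11$)
$c = -143$ ($c = 11 \left(-1 - 12 - 3 \left(3 - 3\right)\right) = 11 \left(-1 - 12 - 0\right) = 11 \left(-1 - 12 + 0\right) = 11 \left(-13\right) = -143$)
$-33 + 79 \left(55 + c\right) = -33 + 79 \left(55 - 143\right) = -33 + 79 \left(-88\right) = -33 - 6952 = -6985$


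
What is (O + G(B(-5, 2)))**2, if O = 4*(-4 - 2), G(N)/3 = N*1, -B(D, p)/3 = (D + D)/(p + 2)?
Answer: 9/4 ≈ 2.2500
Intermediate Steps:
B(D, p) = -6*D/(2 + p) (B(D, p) = -3*(D + D)/(p + 2) = -3*2*D/(2 + p) = -6*D/(2 + p))
G(N) = 3*N (G(N) = 3*(N*1) = 3*N)
O = -24 (O = 4*(-6) = -24)
(O + G(B(-5, 2)))**2 = (-24 + 3*(-6*(-5)/(2 + 2)))**2 = (-24 + 3*(-6*(-5)/4))**2 = (-24 + 3*(-6*(-5)*1/4))**2 = (-24 + 3*(15/2))**2 = (-24 + 45/2)**2 = (-3/2)**2 = 9/4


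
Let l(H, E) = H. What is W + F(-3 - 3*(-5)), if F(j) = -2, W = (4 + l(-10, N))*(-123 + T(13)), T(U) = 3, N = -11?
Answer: 718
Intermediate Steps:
W = 720 (W = (4 - 10)*(-123 + 3) = -6*(-120) = 720)
W + F(-3 - 3*(-5)) = 720 - 2 = 718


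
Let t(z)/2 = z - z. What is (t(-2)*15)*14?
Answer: 0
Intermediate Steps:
t(z) = 0 (t(z) = 2*(z - z) = 2*0 = 0)
(t(-2)*15)*14 = (0*15)*14 = 0*14 = 0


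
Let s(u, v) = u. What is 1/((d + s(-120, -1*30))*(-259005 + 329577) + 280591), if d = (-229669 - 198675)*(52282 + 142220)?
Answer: -1/5879619009749585 ≈ -1.7008e-16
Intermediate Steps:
d = -83313764688 (d = -428344*194502 = -83313764688)
1/((d + s(-120, -1*30))*(-259005 + 329577) + 280591) = 1/((-83313764688 - 120)*(-259005 + 329577) + 280591) = 1/(-83313764808*70572 + 280591) = 1/(-5879619010030176 + 280591) = 1/(-5879619009749585) = -1/5879619009749585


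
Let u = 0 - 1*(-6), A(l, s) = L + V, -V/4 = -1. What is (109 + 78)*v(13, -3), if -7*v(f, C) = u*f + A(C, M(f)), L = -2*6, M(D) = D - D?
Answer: -1870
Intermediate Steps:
M(D) = 0
L = -12
V = 4 (V = -4*(-1) = 4)
A(l, s) = -8 (A(l, s) = -12 + 4 = -8)
u = 6 (u = 0 + 6 = 6)
v(f, C) = 8/7 - 6*f/7 (v(f, C) = -(6*f - 8)/7 = -(-8 + 6*f)/7 = 8/7 - 6*f/7)
(109 + 78)*v(13, -3) = (109 + 78)*(8/7 - 6/7*13) = 187*(8/7 - 78/7) = 187*(-10) = -1870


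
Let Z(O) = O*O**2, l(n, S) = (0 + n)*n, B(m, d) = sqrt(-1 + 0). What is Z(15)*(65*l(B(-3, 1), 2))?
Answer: -219375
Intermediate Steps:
B(m, d) = I (B(m, d) = sqrt(-1) = I)
l(n, S) = n**2 (l(n, S) = n*n = n**2)
Z(O) = O**3
Z(15)*(65*l(B(-3, 1), 2)) = 15**3*(65*I**2) = 3375*(65*(-1)) = 3375*(-65) = -219375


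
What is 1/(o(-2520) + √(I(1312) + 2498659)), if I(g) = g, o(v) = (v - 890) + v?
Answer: -5930/32664929 - √2499971/32664929 ≈ -0.00022994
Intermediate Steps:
o(v) = -890 + 2*v (o(v) = (-890 + v) + v = -890 + 2*v)
1/(o(-2520) + √(I(1312) + 2498659)) = 1/((-890 + 2*(-2520)) + √(1312 + 2498659)) = 1/((-890 - 5040) + √2499971) = 1/(-5930 + √2499971)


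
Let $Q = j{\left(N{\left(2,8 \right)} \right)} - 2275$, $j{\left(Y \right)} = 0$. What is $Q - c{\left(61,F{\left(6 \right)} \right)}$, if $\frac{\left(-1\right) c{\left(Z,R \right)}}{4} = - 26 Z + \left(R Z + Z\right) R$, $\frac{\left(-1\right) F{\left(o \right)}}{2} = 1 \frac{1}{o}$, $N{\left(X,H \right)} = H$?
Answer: $- \frac{78059}{9} \approx -8673.2$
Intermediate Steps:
$F{\left(o \right)} = - \frac{2}{o}$ ($F{\left(o \right)} = - 2 \cdot 1 \frac{1}{o} = - \frac{2}{o}$)
$c{\left(Z,R \right)} = 104 Z - 4 R \left(Z + R Z\right)$ ($c{\left(Z,R \right)} = - 4 \left(- 26 Z + \left(R Z + Z\right) R\right) = - 4 \left(- 26 Z + \left(Z + R Z\right) R\right) = - 4 \left(- 26 Z + R \left(Z + R Z\right)\right) = 104 Z - 4 R \left(Z + R Z\right)$)
$Q = -2275$ ($Q = 0 - 2275 = -2275$)
$Q - c{\left(61,F{\left(6 \right)} \right)} = -2275 - 4 \cdot 61 \left(26 - - \frac{2}{6} - \left(- \frac{2}{6}\right)^{2}\right) = -2275 - 4 \cdot 61 \left(26 - \left(-2\right) \frac{1}{6} - \left(\left(-2\right) \frac{1}{6}\right)^{2}\right) = -2275 - 4 \cdot 61 \left(26 - - \frac{1}{3} - \left(- \frac{1}{3}\right)^{2}\right) = -2275 - 4 \cdot 61 \left(26 + \frac{1}{3} - \frac{1}{9}\right) = -2275 - 4 \cdot 61 \cdot \frac{236}{9} = -2275 - \frac{57584}{9} = - \frac{78059}{9}$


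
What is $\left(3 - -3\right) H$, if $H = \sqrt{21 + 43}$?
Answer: $48$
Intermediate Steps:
$H = 8$ ($H = \sqrt{64} = 8$)
$\left(3 - -3\right) H = \left(3 - -3\right) 8 = \left(3 + 3\right) 8 = 6 \cdot 8 = 48$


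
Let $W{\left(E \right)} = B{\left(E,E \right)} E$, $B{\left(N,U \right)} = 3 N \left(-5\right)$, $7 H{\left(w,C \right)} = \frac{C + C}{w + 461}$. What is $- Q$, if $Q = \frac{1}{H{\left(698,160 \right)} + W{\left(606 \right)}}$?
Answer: $\frac{8113}{44690784700} \approx 1.8154 \cdot 10^{-7}$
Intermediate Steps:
$H{\left(w,C \right)} = \frac{2 C}{7 \left(461 + w\right)}$ ($H{\left(w,C \right)} = \frac{\left(C + C\right) \frac{1}{w + 461}}{7} = \frac{2 C \frac{1}{461 + w}}{7} = \frac{2 C}{7 \left(461 + w\right)}$)
$B{\left(N,U \right)} = - 15 N$
$W{\left(E \right)} = - 15 E^{2}$ ($W{\left(E \right)} = - 15 E E = - 15 E^{2}$)
$Q = - \frac{8113}{44690784700}$ ($Q = \frac{1}{\frac{2}{7} \cdot 160 \frac{1}{461 + 698} - 15 \cdot 606^{2}} = \frac{1}{\frac{2}{7} \cdot 160 \cdot \frac{1}{1159} - 5508540} = \frac{1}{\frac{320}{8113} - 5508540} = \frac{1}{- \frac{44690784700}{8113}} = - \frac{8113}{44690784700} \approx -1.8154 \cdot 10^{-7}$)
$- Q = \left(-1\right) \left(- \frac{8113}{44690784700}\right) = \frac{8113}{44690784700}$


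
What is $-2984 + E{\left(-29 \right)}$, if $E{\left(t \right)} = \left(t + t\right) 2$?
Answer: $-3100$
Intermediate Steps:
$E{\left(t \right)} = 4 t$ ($E{\left(t \right)} = 2 t 2 = 4 t$)
$-2984 + E{\left(-29 \right)} = -2984 + 4 \left(-29\right) = -2984 - 116 = -3100$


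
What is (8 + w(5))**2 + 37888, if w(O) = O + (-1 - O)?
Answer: 37937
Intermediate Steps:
w(O) = -1
(8 + w(5))**2 + 37888 = (8 - 1)**2 + 37888 = 7**2 + 37888 = 49 + 37888 = 37937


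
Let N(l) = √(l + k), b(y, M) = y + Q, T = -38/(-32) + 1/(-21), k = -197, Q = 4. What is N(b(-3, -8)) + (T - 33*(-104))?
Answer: 1153535/336 + 14*I ≈ 3433.1 + 14.0*I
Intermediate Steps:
T = 383/336 (T = -38*(-1/32) + 1*(-1/21) = 19/16 - 1/21 = 383/336 ≈ 1.1399)
b(y, M) = 4 + y (b(y, M) = y + 4 = 4 + y)
N(l) = √(-197 + l) (N(l) = √(l - 197) = √(-197 + l))
N(b(-3, -8)) + (T - 33*(-104)) = √(-197 + (4 - 3)) + (383/336 - 33*(-104)) = √(-197 + 1) + (383/336 + 3432) = √(-196) + 1153535/336 = 14*I + 1153535/336 = 1153535/336 + 14*I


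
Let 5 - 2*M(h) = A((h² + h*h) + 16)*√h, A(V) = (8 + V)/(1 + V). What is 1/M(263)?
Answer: -3906552250/92986340203 - 781349980*√263/92986340203 ≈ -0.17828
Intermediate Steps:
A(V) = (8 + V)/(1 + V)
M(h) = 5/2 - √h*(24 + 2*h²)/(2*(17 + 2*h²)) (M(h) = 5/2 - (8 + ((h² + h*h) + 16))/(1 + ((h² + h*h) + 16))*√h/2 = 5/2 - (8 + ((h² + h²) + 16))/(1 + ((h² + h²) + 16))*√h/2 = 5/2 - (8 + (2*h² + 16))/(1 + (2*h² + 16))*√h/2 = 5/2 - (8 + (16 + 2*h²))/(1 + (16 + 2*h²))*√h/2 = 5/2 - (24 + 2*h²)/(17 + 2*h²)*√h/2 = 5/2 - √h*(24 + 2*h²)/(2*(17 + 2*h²)))
1/M(263) = 1/((85 + 10*263² - 2*√263*(12 + 263²))/(2*(17 + 2*263²))) = 1/((85 + 10*69169 - 2*√263*(12 + 69169))/(2*(17 + 2*69169))) = 1/((85 + 691690 - 2*√263*69181)/(2*(17 + 138338))) = 1/((½)*(85 + 691690 - 138362*√263)/138355) = 1/((½)*(1/138355)*(691775 - 138362*√263)) = 1/(5/2 - 9883*√263/19765)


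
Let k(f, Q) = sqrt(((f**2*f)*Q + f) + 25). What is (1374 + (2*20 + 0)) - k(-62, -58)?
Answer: 1414 - sqrt(13822987) ≈ -2303.9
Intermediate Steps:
k(f, Q) = sqrt(25 + f + Q*f**3) (k(f, Q) = sqrt((f**3*Q + f) + 25) = sqrt((Q*f**3 + f) + 25) = sqrt((f + Q*f**3) + 25) = sqrt(25 + f + Q*f**3))
(1374 + (2*20 + 0)) - k(-62, -58) = (1374 + (2*20 + 0)) - sqrt(25 - 62 - 58*(-62)**3) = (1374 + (40 + 0)) - sqrt(25 - 62 - 58*(-238328)) = (1374 + 40) - sqrt(25 - 62 + 13823024) = 1414 - sqrt(13822987)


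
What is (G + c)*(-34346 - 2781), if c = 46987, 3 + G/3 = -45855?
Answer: 3363223549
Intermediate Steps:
G = -137574 (G = -9 + 3*(-45855) = -9 - 137565 = -137574)
(G + c)*(-34346 - 2781) = (-137574 + 46987)*(-34346 - 2781) = -90587*(-37127) = 3363223549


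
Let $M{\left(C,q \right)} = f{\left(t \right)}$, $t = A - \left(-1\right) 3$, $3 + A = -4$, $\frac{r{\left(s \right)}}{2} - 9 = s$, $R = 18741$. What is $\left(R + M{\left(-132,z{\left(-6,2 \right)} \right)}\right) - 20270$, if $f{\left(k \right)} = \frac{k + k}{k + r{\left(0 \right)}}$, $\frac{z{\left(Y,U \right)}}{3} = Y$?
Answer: $- \frac{10707}{7} \approx -1529.6$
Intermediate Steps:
$r{\left(s \right)} = 18 + 2 s$
$z{\left(Y,U \right)} = 3 Y$
$A = -7$ ($A = -3 - 4 = -7$)
$t = -4$ ($t = -7 - \left(-1\right) 3 = -7 - -3 = -7 + 3 = -4$)
$f{\left(k \right)} = \frac{2 k}{18 + k}$ ($f{\left(k \right)} = \frac{k + k}{k + \left(18 + 2 \cdot 0\right)} = \frac{2 k}{k + \left(18 + 0\right)} = \frac{2 k}{k + 18} = \frac{2 k}{18 + k}$)
$M{\left(C,q \right)} = - \frac{4}{7}$ ($M{\left(C,q \right)} = 2 \left(-4\right) \frac{1}{18 - 4} = 2 \left(-4\right) \frac{1}{14} = - \frac{4}{7}$)
$\left(R + M{\left(-132,z{\left(-6,2 \right)} \right)}\right) - 20270 = \left(18741 - \frac{4}{7}\right) - 20270 = \frac{131183}{7} - 20270 = - \frac{10707}{7}$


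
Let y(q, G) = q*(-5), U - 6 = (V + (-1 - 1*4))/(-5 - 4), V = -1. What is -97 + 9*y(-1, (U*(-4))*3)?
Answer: -52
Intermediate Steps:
U = 20/3 (U = 6 + (-1 + (-1 - 1*4))/(-5 - 4) = 6 + (-1 + (-1 - 4))/(-9) = 6 + (-1 - 5)*(-⅑) = 6 - 6*(-⅑) = 6 + ⅔ = 20/3 ≈ 6.6667)
y(q, G) = -5*q
-97 + 9*y(-1, (U*(-4))*3) = -97 + 9*(-5*(-1)) = -97 + 9*5 = -97 + 45 = -52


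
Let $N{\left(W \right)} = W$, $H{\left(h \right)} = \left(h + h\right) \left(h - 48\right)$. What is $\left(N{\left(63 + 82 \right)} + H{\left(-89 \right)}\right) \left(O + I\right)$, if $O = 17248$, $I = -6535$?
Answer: $262800603$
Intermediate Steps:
$H{\left(h \right)} = 2 h \left(-48 + h\right)$
$\left(N{\left(63 + 82 \right)} + H{\left(-89 \right)}\right) \left(O + I\right) = \left(\left(63 + 82\right) + 2 \left(-89\right) \left(-48 - 89\right)\right) \left(17248 - 6535\right) = \left(145 + 2 \left(-89\right) \left(-137\right)\right) 10713 = \left(145 + 24386\right) 10713 = 24531 \cdot 10713 = 262800603$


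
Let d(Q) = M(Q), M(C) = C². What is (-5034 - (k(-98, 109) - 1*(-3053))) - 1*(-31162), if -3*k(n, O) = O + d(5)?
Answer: 69359/3 ≈ 23120.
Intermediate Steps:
d(Q) = Q²
k(n, O) = -25/3 - O/3 (k(n, O) = -(O + 5²)/3 = -(O + 25)/3 = -(25 + O)/3 = -25/3 - O/3)
(-5034 - (k(-98, 109) - 1*(-3053))) - 1*(-31162) = (-5034 - ((-25/3 - ⅓*109) - 1*(-3053))) - 1*(-31162) = (-5034 - ((-25/3 - 109/3) + 3053)) + 31162 = (-5034 - (-134/3 + 3053)) + 31162 = (-5034 - 1*9025/3) + 31162 = (-5034 - 9025/3) + 31162 = -24127/3 + 31162 = 69359/3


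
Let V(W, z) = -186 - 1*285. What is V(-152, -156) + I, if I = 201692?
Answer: 201221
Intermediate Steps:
V(W, z) = -471 (V(W, z) = -186 - 285 = -471)
V(-152, -156) + I = -471 + 201692 = 201221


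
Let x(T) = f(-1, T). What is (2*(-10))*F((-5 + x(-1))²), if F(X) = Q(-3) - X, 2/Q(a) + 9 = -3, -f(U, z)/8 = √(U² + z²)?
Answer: 9190/3 + 1600*√2 ≈ 5326.1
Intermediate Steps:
f(U, z) = -8*√(U² + z²)
Q(a) = -⅙ (Q(a) = 2/(-9 - 3) = 2/(-12) = 2*(-1/12) = -⅙)
x(T) = -8*√(1 + T²) (x(T) = -8*√((-1)² + T²) = -8*√(1 + T²))
F(X) = -⅙ - X
(2*(-10))*F((-5 + x(-1))²) = (2*(-10))*(-⅙ - (-5 - 8*√(1 + (-1)²))²) = -20*(-⅙ - (-5 - 8*√(1 + 1))²) = -20*(-⅙ - (-5 - 8*√2)²) = 10/3 + 20*(-5 - 8*√2)²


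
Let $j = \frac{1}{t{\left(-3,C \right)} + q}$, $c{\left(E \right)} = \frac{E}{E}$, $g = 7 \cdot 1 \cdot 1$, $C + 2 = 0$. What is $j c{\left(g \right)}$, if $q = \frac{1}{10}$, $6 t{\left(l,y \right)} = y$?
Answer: $- \frac{30}{7} \approx -4.2857$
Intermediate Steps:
$C = -2$ ($C = -2 + 0 = -2$)
$t{\left(l,y \right)} = \frac{y}{6}$
$q = \frac{1}{10} \approx 0.1$
$g = 7$ ($g = 7 \cdot 1 = 7$)
$c{\left(E \right)} = 1$
$j = - \frac{30}{7}$ ($j = \frac{1}{\frac{1}{6} \left(-2\right) + \frac{1}{10}} = \frac{1}{- \frac{1}{3} + \frac{1}{10}} = \frac{1}{- \frac{7}{30}} = - \frac{30}{7} \approx -4.2857$)
$j c{\left(g \right)} = \left(- \frac{30}{7}\right) 1 = - \frac{30}{7}$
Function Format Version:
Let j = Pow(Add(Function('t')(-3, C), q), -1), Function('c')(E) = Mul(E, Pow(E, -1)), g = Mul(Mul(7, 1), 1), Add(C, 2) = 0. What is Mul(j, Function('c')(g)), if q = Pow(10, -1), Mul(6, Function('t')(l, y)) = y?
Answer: Rational(-30, 7) ≈ -4.2857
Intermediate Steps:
C = -2 (C = Add(-2, 0) = -2)
Function('t')(l, y) = Mul(Rational(1, 6), y)
q = Rational(1, 10) ≈ 0.10000
g = 7 (g = Mul(7, 1) = 7)
Function('c')(E) = 1
j = Rational(-30, 7) (j = Pow(Add(Mul(Rational(1, 6), -2), Rational(1, 10)), -1) = Pow(Add(Rational(-1, 3), Rational(1, 10)), -1) = Pow(Rational(-7, 30), -1) = Rational(-30, 7) ≈ -4.2857)
Mul(j, Function('c')(g)) = Mul(Rational(-30, 7), 1) = Rational(-30, 7)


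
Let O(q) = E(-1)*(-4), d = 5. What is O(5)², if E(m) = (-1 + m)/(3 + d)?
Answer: 1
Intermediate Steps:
E(m) = -⅛ + m/8 (E(m) = (-1 + m)/(3 + 5) = (-1 + m)/8 = (-1 + m)*(⅛) = -⅛ + m/8)
O(q) = 1 (O(q) = (-⅛ + (⅛)*(-1))*(-4) = (-⅛ - ⅛)*(-4) = -¼*(-4) = 1)
O(5)² = 1² = 1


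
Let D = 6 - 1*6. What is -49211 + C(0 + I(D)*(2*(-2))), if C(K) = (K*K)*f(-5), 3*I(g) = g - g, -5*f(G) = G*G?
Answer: -49211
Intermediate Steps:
D = 0 (D = 6 - 6 = 0)
f(G) = -G²/5 (f(G) = -G*G/5 = -G²/5)
I(g) = 0 (I(g) = (g - g)/3 = (⅓)*0 = 0)
C(K) = -5*K² (C(K) = (K*K)*(-⅕*(-5)²) = K²*(-⅕*25) = K²*(-5) = -5*K²)
-49211 + C(0 + I(D)*(2*(-2))) = -49211 - 5*(0 + 0*(2*(-2)))² = -49211 - 5*(0 + 0*(-4))² = -49211 - 5*(0 + 0)² = -49211 - 5*0² = -49211 - 5*0 = -49211 + 0 = -49211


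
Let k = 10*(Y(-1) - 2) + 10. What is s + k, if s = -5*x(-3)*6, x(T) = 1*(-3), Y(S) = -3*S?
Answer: 110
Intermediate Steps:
x(T) = -3
k = 20 (k = 10*(-3*(-1) - 2) + 10 = 10*(3 - 2) + 10 = 10*1 + 10 = 10 + 10 = 20)
s = 90 (s = -5*(-3)*6 = 15*6 = 90)
s + k = 90 + 20 = 110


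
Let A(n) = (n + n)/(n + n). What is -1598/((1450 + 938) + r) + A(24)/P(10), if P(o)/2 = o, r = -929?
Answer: -30501/29180 ≈ -1.0453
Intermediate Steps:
P(o) = 2*o
A(n) = 1 (A(n) = (2*n)/((2*n)) = (2*n)*(1/(2*n)) = 1)
-1598/((1450 + 938) + r) + A(24)/P(10) = -1598/((1450 + 938) - 929) + 1/(2*10) = -1598/(2388 - 929) + 1/20 = -1598/1459 + 1*(1/20) = -1598*1/1459 + 1/20 = -1598/1459 + 1/20 = -30501/29180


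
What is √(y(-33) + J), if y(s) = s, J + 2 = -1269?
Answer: 2*I*√326 ≈ 36.111*I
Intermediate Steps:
J = -1271 (J = -2 - 1269 = -1271)
√(y(-33) + J) = √(-33 - 1271) = √(-1304) = 2*I*√326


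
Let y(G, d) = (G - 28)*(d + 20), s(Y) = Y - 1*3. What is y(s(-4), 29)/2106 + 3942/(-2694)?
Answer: -2153677/945594 ≈ -2.2776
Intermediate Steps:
s(Y) = -3 + Y (s(Y) = Y - 3 = -3 + Y)
y(G, d) = (-28 + G)*(20 + d)
y(s(-4), 29)/2106 + 3942/(-2694) = (-560 - 28*29 + 20*(-3 - 4) + (-3 - 4)*29)/2106 + 3942/(-2694) = (-560 - 812 + 20*(-7) - 7*29)*(1/2106) + 3942*(-1/2694) = (-560 - 812 - 140 - 203)*(1/2106) - 657/449 = -1715*1/2106 - 657/449 = -1715/2106 - 657/449 = -2153677/945594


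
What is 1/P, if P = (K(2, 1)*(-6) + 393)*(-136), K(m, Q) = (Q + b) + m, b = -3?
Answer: -1/53448 ≈ -1.8710e-5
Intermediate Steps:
K(m, Q) = -3 + Q + m (K(m, Q) = (Q - 3) + m = (-3 + Q) + m = -3 + Q + m)
P = -53448 (P = ((-3 + 1 + 2)*(-6) + 393)*(-136) = (0*(-6) + 393)*(-136) = (0 + 393)*(-136) = 393*(-136) = -53448)
1/P = 1/(-53448) = -1/53448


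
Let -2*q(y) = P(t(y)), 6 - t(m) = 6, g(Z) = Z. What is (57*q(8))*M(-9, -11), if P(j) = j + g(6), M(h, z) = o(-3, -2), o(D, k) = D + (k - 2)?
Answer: 1197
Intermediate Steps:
o(D, k) = -2 + D + k (o(D, k) = D + (-2 + k) = -2 + D + k)
t(m) = 0 (t(m) = 6 - 1*6 = 6 - 6 = 0)
M(h, z) = -7 (M(h, z) = -2 - 3 - 2 = -7)
P(j) = 6 + j (P(j) = j + 6 = 6 + j)
q(y) = -3 (q(y) = -(6 + 0)/2 = -½*6 = -3)
(57*q(8))*M(-9, -11) = (57*(-3))*(-7) = -171*(-7) = 1197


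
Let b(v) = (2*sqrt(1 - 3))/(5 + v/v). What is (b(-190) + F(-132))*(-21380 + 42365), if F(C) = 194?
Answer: 4071090 + 6995*I*sqrt(2) ≈ 4.0711e+6 + 9892.4*I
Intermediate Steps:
b(v) = I*sqrt(2)/3 (b(v) = (2*sqrt(-2))/(5 + 1) = (2*(I*sqrt(2)))/6 = (2*I*sqrt(2))*(1/6) = I*sqrt(2)/3)
(b(-190) + F(-132))*(-21380 + 42365) = (I*sqrt(2)/3 + 194)*(-21380 + 42365) = (194 + I*sqrt(2)/3)*20985 = 4071090 + 6995*I*sqrt(2)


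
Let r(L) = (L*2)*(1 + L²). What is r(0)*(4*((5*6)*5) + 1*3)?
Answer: 0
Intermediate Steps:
r(L) = 2*L*(1 + L²) (r(L) = (2*L)*(1 + L²) = 2*L*(1 + L²))
r(0)*(4*((5*6)*5) + 1*3) = (2*0*(1 + 0²))*(4*((5*6)*5) + 1*3) = (2*0*(1 + 0))*(4*(30*5) + 3) = (2*0*1)*(4*150 + 3) = 0*(600 + 3) = 0*603 = 0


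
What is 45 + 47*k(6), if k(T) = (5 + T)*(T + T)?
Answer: 6249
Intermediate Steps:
k(T) = 2*T*(5 + T) (k(T) = (5 + T)*(2*T) = 2*T*(5 + T))
45 + 47*k(6) = 45 + 47*(2*6*(5 + 6)) = 45 + 47*(2*6*11) = 45 + 47*132 = 45 + 6204 = 6249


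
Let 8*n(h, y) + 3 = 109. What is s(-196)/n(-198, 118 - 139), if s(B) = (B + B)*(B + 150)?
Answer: 72128/53 ≈ 1360.9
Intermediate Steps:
n(h, y) = 53/4 (n(h, y) = -3/8 + (1/8)*109 = -3/8 + 109/8 = 53/4)
s(B) = 2*B*(150 + B) (s(B) = (2*B)*(150 + B) = 2*B*(150 + B))
s(-196)/n(-198, 118 - 139) = (2*(-196)*(150 - 196))/(53/4) = (2*(-196)*(-46))*(4/53) = 18032*(4/53) = 72128/53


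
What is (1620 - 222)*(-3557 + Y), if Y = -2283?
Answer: -8164320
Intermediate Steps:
(1620 - 222)*(-3557 + Y) = (1620 - 222)*(-3557 - 2283) = 1398*(-5840) = -8164320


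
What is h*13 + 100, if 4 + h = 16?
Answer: 256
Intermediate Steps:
h = 12 (h = -4 + 16 = 12)
h*13 + 100 = 12*13 + 100 = 156 + 100 = 256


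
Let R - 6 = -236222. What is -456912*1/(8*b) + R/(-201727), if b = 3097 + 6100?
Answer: -9348957326/1855283219 ≈ -5.0391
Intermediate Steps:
b = 9197
R = -236216 (R = 6 - 236222 = -236216)
-456912*1/(8*b) + R/(-201727) = -456912/(8*9197) - 236216/(-201727) = -456912/73576 - 236216*(-1/201727) = -456912*1/73576 + 236216/201727 = -57114/9197 + 236216/201727 = -9348957326/1855283219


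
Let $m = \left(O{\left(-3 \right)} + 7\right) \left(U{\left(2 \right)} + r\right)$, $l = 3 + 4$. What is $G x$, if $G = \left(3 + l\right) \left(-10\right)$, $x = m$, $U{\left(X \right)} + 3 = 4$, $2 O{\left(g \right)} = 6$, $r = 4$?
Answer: $-5000$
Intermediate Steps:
$O{\left(g \right)} = 3$ ($O{\left(g \right)} = \frac{1}{2} \cdot 6 = 3$)
$U{\left(X \right)} = 1$ ($U{\left(X \right)} = -3 + 4 = 1$)
$l = 7$
$m = 50$ ($m = \left(3 + 7\right) \left(1 + 4\right) = 10 \cdot 5 = 50$)
$x = 50$
$G = -100$ ($G = \left(3 + 7\right) \left(-10\right) = 10 \left(-10\right) = -100$)
$G x = \left(-100\right) 50 = -5000$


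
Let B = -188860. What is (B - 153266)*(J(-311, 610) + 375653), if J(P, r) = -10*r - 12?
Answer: -126429584166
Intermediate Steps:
J(P, r) = -12 - 10*r
(B - 153266)*(J(-311, 610) + 375653) = (-188860 - 153266)*((-12 - 10*610) + 375653) = -342126*((-12 - 6100) + 375653) = -342126*(-6112 + 375653) = -342126*369541 = -126429584166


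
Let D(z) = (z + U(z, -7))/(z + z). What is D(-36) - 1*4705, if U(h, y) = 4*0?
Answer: -9409/2 ≈ -4704.5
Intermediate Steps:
U(h, y) = 0
D(z) = ½ (D(z) = (z + 0)/(z + z) = z/((2*z)) = z*(1/(2*z)) = ½)
D(-36) - 1*4705 = ½ - 1*4705 = ½ - 4705 = -9409/2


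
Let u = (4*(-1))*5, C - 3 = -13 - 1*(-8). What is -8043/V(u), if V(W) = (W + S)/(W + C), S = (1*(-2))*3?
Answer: -88473/13 ≈ -6805.6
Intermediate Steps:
C = -2 (C = 3 + (-13 - 1*(-8)) = 3 + (-13 + 8) = 3 - 5 = -2)
S = -6 (S = -2*3 = -6)
u = -20 (u = -4*5 = -20)
V(W) = (-6 + W)/(-2 + W) (V(W) = (W - 6)/(W - 2) = (-6 + W)/(-2 + W))
-8043/V(u) = -8043*(-2 - 20)/(-6 - 20) = -8043/(-26/(-22)) = -8043/((-1/22*(-26))) = -8043/13/11 = -8043*11/13 = -88473/13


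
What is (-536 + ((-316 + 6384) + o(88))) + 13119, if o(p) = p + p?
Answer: 18827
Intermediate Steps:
o(p) = 2*p
(-536 + ((-316 + 6384) + o(88))) + 13119 = (-536 + ((-316 + 6384) + 2*88)) + 13119 = (-536 + (6068 + 176)) + 13119 = (-536 + 6244) + 13119 = 5708 + 13119 = 18827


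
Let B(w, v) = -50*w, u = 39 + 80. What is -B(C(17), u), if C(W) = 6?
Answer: 300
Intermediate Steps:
u = 119
-B(C(17), u) = -(-50)*6 = -1*(-300) = 300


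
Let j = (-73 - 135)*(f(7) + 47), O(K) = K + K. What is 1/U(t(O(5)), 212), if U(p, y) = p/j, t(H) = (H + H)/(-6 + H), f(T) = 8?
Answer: -2288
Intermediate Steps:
O(K) = 2*K
j = -11440 (j = (-73 - 135)*(8 + 47) = -208*55 = -11440)
t(H) = 2*H/(-6 + H) (t(H) = (2*H)/(-6 + H) = 2*H/(-6 + H))
U(p, y) = -p/11440 (U(p, y) = p/(-11440) = p*(-1/11440) = -p/11440)
1/U(t(O(5)), 212) = 1/(-2*5/(5720*(-6 + 2*5))) = 1/(-10/(5720*(-6 + 10))) = 1/(-10/(5720*4)) = 1/(-1/11440*5) = 1/(-1/2288) = -2288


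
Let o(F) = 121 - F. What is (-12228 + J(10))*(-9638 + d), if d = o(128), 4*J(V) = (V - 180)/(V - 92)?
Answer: 19341186015/164 ≈ 1.1793e+8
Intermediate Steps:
J(V) = (-180 + V)/(4*(-92 + V)) (J(V) = ((V - 180)/(V - 92))/4 = ((-180 + V)/(-92 + V))/4 = (-180 + V)/(4*(-92 + V)))
d = -7 (d = 121 - 1*128 = 121 - 128 = -7)
(-12228 + J(10))*(-9638 + d) = (-12228 + (-180 + 10)/(4*(-92 + 10)))*(-9638 - 7) = (-12228 + (¼)*(-170)/(-82))*(-9645) = (-12228 + (¼)*(-1/82)*(-170))*(-9645) = (-12228 + 85/164)*(-9645) = -2005307/164*(-9645) = 19341186015/164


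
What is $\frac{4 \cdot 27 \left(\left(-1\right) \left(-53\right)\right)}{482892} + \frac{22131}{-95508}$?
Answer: $- \frac{93890695}{427037492} \approx -0.21987$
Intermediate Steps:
$\frac{4 \cdot 27 \left(\left(-1\right) \left(-53\right)\right)}{482892} + \frac{22131}{-95508} = 108 \cdot 53 \cdot \frac{1}{482892} + 22131 \left(- \frac{1}{95508}\right) = 5724 \cdot \frac{1}{482892} - \frac{2459}{10612} = \frac{477}{40241} - \frac{2459}{10612} = - \frac{93890695}{427037492}$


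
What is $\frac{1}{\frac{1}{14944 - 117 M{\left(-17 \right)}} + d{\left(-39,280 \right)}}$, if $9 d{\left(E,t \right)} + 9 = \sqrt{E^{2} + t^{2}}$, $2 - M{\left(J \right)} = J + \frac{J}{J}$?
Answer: $\frac{13348913886}{13158771320635} + \frac{1483328196 \sqrt{79921}}{13158771320635} \approx 0.032882$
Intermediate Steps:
$M{\left(J \right)} = 1 - J$ ($M{\left(J \right)} = 2 - \left(J + \frac{J}{J}\right) = 2 - \left(J + 1\right) = 2 - \left(1 + J\right) = 1 - J$)
$d{\left(E,t \right)} = -1 + \frac{\sqrt{E^{2} + t^{2}}}{9}$
$\frac{1}{\frac{1}{14944 - 117 M{\left(-17 \right)}} + d{\left(-39,280 \right)}} = \frac{1}{\frac{1}{14944 - 117 \left(1 - -17\right)} - \left(1 - \frac{\sqrt{\left(-39\right)^{2} + 280^{2}}}{9}\right)} = \frac{1}{\frac{1}{14944 - 117 \left(1 + 17\right)} - \left(1 - \frac{\sqrt{1521 + 78400}}{9}\right)} = \frac{1}{\frac{1}{14944 - 2106} - \left(1 - \frac{\sqrt{79921}}{9}\right)} = \frac{1}{\frac{1}{12838} - \left(1 - \frac{\sqrt{79921}}{9}\right)} = \frac{1}{- \frac{12837}{12838} + \frac{\sqrt{79921}}{9}}$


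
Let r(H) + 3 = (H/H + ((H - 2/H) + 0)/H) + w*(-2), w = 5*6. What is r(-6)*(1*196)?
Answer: -107702/9 ≈ -11967.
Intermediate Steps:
w = 30
r(H) = -62 + (H - 2/H)/H (r(H) = -3 + ((H/H + ((H - 2/H) + 0)/H) + 30*(-2)) = -3 + ((1 + (H - 2/H)/H) - 60) = -3 + (-59 + (H - 2/H)/H) = -62 + (H - 2/H)/H)
r(-6)*(1*196) = (-61 - 2/(-6)²)*(1*196) = (-61 - 2*1/36)*196 = (-61 - 1/18)*196 = -1099/18*196 = -107702/9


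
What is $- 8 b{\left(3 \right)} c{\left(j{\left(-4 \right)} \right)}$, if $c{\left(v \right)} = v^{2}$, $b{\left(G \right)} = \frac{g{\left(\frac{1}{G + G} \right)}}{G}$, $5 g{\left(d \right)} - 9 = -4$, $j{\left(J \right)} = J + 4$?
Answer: $0$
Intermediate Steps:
$j{\left(J \right)} = 4 + J$
$g{\left(d \right)} = 1$ ($g{\left(d \right)} = \frac{9}{5} + \frac{1}{5} \left(-4\right) = \frac{9}{5} - \frac{4}{5} = 1$)
$b{\left(G \right)} = \frac{1}{G}$ ($b{\left(G \right)} = 1 \frac{1}{G} = \frac{1}{G}$)
$- 8 b{\left(3 \right)} c{\left(j{\left(-4 \right)} \right)} = - \frac{8}{3} \left(4 - 4\right)^{2} = \left(-8\right) \frac{1}{3} \cdot 0^{2} = \left(- \frac{8}{3}\right) 0 = 0$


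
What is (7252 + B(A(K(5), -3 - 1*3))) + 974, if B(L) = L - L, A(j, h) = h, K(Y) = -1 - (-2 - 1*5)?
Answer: 8226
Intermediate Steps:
K(Y) = 6 (K(Y) = -1 - (-2 - 5) = -1 - 1*(-7) = -1 + 7 = 6)
B(L) = 0
(7252 + B(A(K(5), -3 - 1*3))) + 974 = (7252 + 0) + 974 = 7252 + 974 = 8226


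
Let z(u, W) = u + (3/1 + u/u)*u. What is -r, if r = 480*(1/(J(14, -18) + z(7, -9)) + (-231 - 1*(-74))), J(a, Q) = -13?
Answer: 828720/11 ≈ 75338.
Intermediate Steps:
z(u, W) = 5*u (z(u, W) = u + (3*1 + 1)*u = u + (3 + 1)*u = u + 4*u = 5*u)
r = -828720/11 (r = 480*(1/(-13 + 5*7) + (-231 - 1*(-74))) = 480*(1/(-13 + 35) + (-231 + 74)) = 480*(1/22 - 157) = 480*(-3453/22) = -828720/11 ≈ -75338.)
-r = -1*(-828720/11) = 828720/11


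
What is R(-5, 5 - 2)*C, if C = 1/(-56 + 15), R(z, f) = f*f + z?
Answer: -4/41 ≈ -0.097561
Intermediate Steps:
R(z, f) = z + f² (R(z, f) = f² + z = z + f²)
C = -1/41 (C = 1/(-41) = -1/41 ≈ -0.024390)
R(-5, 5 - 2)*C = (-5 + (5 - 2)²)*(-1/41) = (-5 + 3²)*(-1/41) = (-5 + 9)*(-1/41) = 4*(-1/41) = -4/41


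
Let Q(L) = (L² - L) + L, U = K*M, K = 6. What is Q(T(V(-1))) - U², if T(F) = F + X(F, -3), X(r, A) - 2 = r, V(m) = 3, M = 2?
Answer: -80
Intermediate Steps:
X(r, A) = 2 + r
U = 12 (U = 6*2 = 12)
T(F) = 2 + 2*F (T(F) = F + (2 + F) = 2 + 2*F)
Q(L) = L²
Q(T(V(-1))) - U² = (2 + 2*3)² - 1*12² = (2 + 6)² - 1*144 = 8² - 144 = 64 - 144 = -80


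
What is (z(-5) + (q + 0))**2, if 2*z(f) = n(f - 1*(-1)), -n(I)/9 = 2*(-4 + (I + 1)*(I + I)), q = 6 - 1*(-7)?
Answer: 27889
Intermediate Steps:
q = 13 (q = 6 + 7 = 13)
n(I) = 72 - 36*I*(1 + I) (n(I) = -18*(-4 + (I + 1)*(I + I)) = -18*(-4 + (1 + I)*(2*I)) = -18*(-4 + 2*I*(1 + I)) = -9*(-8 + 4*I*(1 + I)) = 72 - 36*I*(1 + I))
z(f) = 18 - 18*f - 18*(1 + f)**2 (z(f) = (72 - 36*(f - 1*(-1)) - 36*(f - 1*(-1))**2)/2 = (72 - 36*(f + 1) - 36*(f + 1)**2)/2 = (72 - 36*(1 + f) - 36*(1 + f)**2)/2 = (72 + (-36 - 36*f) - 36*(1 + f)**2)/2 = (36 - 36*f - 36*(1 + f)**2)/2 = 18 - 18*f - 18*(1 + f)**2)
(z(-5) + (q + 0))**2 = (18*(-5)*(-3 - 1*(-5)) + (13 + 0))**2 = (18*(-5)*(-3 + 5) + 13)**2 = (18*(-5)*2 + 13)**2 = (-180 + 13)**2 = (-167)**2 = 27889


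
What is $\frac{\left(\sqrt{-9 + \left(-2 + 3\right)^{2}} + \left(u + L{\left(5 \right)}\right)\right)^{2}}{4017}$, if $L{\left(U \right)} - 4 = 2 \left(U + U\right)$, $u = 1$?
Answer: $\frac{617}{4017} + \frac{100 i \sqrt{2}}{4017} \approx 0.1536 + 0.035206 i$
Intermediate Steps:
$L{\left(U \right)} = 4 + 4 U$ ($L{\left(U \right)} = 4 + 2 \left(U + U\right) = 4 + 2 \cdot 2 U = 4 + 4 U$)
$\frac{\left(\sqrt{-9 + \left(-2 + 3\right)^{2}} + \left(u + L{\left(5 \right)}\right)\right)^{2}}{4017} = \frac{\left(\sqrt{-9 + \left(-2 + 3\right)^{2}} + \left(1 + \left(4 + 4 \cdot 5\right)\right)\right)^{2}}{4017} = \left(\sqrt{-9 + 1^{2}} + \left(1 + \left(4 + 20\right)\right)\right)^{2} \cdot \frac{1}{4017} = \left(\sqrt{-9 + 1} + \left(1 + 24\right)\right)^{2} \cdot \frac{1}{4017} = \left(\sqrt{-8} + 25\right)^{2} \cdot \frac{1}{4017} = \left(2 i \sqrt{2} + 25\right)^{2} \cdot \frac{1}{4017} = \left(25 + 2 i \sqrt{2}\right)^{2} \cdot \frac{1}{4017} = \frac{\left(25 + 2 i \sqrt{2}\right)^{2}}{4017}$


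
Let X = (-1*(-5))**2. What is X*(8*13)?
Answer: 2600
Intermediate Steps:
X = 25 (X = 5**2 = 25)
X*(8*13) = 25*(8*13) = 25*104 = 2600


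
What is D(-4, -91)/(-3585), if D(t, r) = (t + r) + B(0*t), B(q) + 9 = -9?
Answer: 113/3585 ≈ 0.031520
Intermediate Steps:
B(q) = -18 (B(q) = -9 - 9 = -18)
D(t, r) = -18 + r + t (D(t, r) = (t + r) - 18 = (r + t) - 18 = -18 + r + t)
D(-4, -91)/(-3585) = (-18 - 91 - 4)/(-3585) = -113*(-1/3585) = 113/3585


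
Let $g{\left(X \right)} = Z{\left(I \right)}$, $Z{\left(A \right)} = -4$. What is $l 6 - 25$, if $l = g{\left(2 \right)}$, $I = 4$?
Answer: $-49$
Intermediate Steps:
$g{\left(X \right)} = -4$
$l = -4$
$l 6 - 25 = \left(-4\right) 6 - 25 = -24 - 25 = -49$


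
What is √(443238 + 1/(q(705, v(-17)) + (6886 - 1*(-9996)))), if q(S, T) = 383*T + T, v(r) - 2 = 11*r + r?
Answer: √1632352738129162/60686 ≈ 665.76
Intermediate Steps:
v(r) = 2 + 12*r (v(r) = 2 + (11*r + r) = 2 + 12*r)
q(S, T) = 384*T
√(443238 + 1/(q(705, v(-17)) + (6886 - 1*(-9996)))) = √(443238 + 1/(384*(2 + 12*(-17)) + (6886 - 1*(-9996)))) = √(443238 + 1/(384*(2 - 204) + (6886 + 9996))) = √(443238 + 1/(384*(-202) + 16882)) = √(443238 + 1/(-77568 + 16882)) = √(443238 + 1/(-60686)) = √(443238 - 1/60686) = √(26898341267/60686) = √1632352738129162/60686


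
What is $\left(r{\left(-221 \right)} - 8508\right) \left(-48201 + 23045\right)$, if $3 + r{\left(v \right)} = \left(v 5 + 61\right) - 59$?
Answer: $241849784$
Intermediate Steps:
$r{\left(v \right)} = -1 + 5 v$ ($r{\left(v \right)} = -3 + \left(\left(v 5 + 61\right) - 59\right) = -3 + \left(\left(5 v + 61\right) - 59\right) = -3 + \left(\left(61 + 5 v\right) - 59\right) = -3 + \left(2 + 5 v\right) = -1 + 5 v$)
$\left(r{\left(-221 \right)} - 8508\right) \left(-48201 + 23045\right) = \left(\left(-1 + 5 \left(-221\right)\right) - 8508\right) \left(-48201 + 23045\right) = \left(\left(-1 - 1105\right) - 8508\right) \left(-25156\right) = \left(-1106 - 8508\right) \left(-25156\right) = \left(-9614\right) \left(-25156\right) = 241849784$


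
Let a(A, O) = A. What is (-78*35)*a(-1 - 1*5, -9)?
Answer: 16380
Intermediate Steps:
(-78*35)*a(-1 - 1*5, -9) = (-78*35)*(-1 - 1*5) = -2730*(-1 - 5) = -2730*(-6) = 16380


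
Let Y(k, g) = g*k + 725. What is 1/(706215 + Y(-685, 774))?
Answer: 1/176750 ≈ 5.6577e-6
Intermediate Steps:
Y(k, g) = 725 + g*k
1/(706215 + Y(-685, 774)) = 1/(706215 + (725 + 774*(-685))) = 1/(706215 + (725 - 530190)) = 1/(706215 - 529465) = 1/176750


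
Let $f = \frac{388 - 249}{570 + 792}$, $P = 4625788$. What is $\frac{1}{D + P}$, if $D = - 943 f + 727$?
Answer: $\frac{1362}{6301182353} \approx 2.1615 \cdot 10^{-7}$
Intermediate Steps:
$f = \frac{139}{1362} \approx 0.10206$
$D = \frac{859097}{1362}$ ($D = \left(-943\right) \frac{139}{1362} + 727 = - \frac{131077}{1362} + 727 = \frac{859097}{1362} \approx 630.76$)
$\frac{1}{D + P} = \frac{1}{\frac{859097}{1362} + 4625788} = \frac{1}{\frac{6301182353}{1362}} = \frac{1362}{6301182353}$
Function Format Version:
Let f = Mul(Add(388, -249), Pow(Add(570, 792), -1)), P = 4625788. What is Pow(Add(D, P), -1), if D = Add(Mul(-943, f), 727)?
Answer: Rational(1362, 6301182353) ≈ 2.1615e-7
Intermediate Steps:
f = Rational(139, 1362) (f = Mul(139, Pow(1362, -1)) = Mul(139, Rational(1, 1362)) = Rational(139, 1362) ≈ 0.10206)
D = Rational(859097, 1362) (D = Add(Mul(-943, Rational(139, 1362)), 727) = Add(Rational(-131077, 1362), 727) = Rational(859097, 1362) ≈ 630.76)
Pow(Add(D, P), -1) = Pow(Add(Rational(859097, 1362), 4625788), -1) = Pow(Rational(6301182353, 1362), -1) = Rational(1362, 6301182353)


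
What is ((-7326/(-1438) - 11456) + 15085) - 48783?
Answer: -32462063/719 ≈ -45149.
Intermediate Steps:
((-7326/(-1438) - 11456) + 15085) - 48783 = ((-7326*(-1/1438) - 11456) + 15085) - 48783 = ((3663/719 - 11456) + 15085) - 48783 = (-8233201/719 + 15085) - 48783 = 2612914/719 - 48783 = -32462063/719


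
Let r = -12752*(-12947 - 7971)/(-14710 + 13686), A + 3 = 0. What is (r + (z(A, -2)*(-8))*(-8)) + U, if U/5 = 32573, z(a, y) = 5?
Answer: -3113903/32 ≈ -97310.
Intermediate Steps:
A = -3 (A = -3 + 0 = -3)
r = -8335823/32 (r = -12752/((-1024/(-20918))) = -12752/((-1024*(-1/20918))) = -12752/512/10459 = -12752*10459/512 = -8335823/32 ≈ -2.6049e+5)
U = 162865 (U = 5*32573 = 162865)
(r + (z(A, -2)*(-8))*(-8)) + U = (-8335823/32 + (5*(-8))*(-8)) + 162865 = (-8335823/32 - 40*(-8)) + 162865 = (-8335823/32 + 320) + 162865 = -8325583/32 + 162865 = -3113903/32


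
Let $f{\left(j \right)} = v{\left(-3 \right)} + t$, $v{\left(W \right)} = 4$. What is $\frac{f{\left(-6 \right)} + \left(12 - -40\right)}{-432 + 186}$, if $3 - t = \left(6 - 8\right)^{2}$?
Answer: $- \frac{55}{246} \approx -0.22358$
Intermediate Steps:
$t = -1$ ($t = 3 - \left(6 - 8\right)^{2} = 3 - \left(-2\right)^{2} = 3 - 4 = -1$)
$f{\left(j \right)} = 3$ ($f{\left(j \right)} = 4 - 1 = 3$)
$\frac{f{\left(-6 \right)} + \left(12 - -40\right)}{-432 + 186} = \frac{3 + \left(12 - -40\right)}{-432 + 186} = \frac{3 + \left(12 + 40\right)}{-246} = \left(3 + 52\right) \left(- \frac{1}{246}\right) = 55 \left(- \frac{1}{246}\right) = - \frac{55}{246}$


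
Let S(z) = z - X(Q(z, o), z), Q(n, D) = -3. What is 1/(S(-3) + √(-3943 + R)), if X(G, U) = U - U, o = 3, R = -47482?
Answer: -3/51434 - 55*I*√17/51434 ≈ -5.8327e-5 - 0.004409*I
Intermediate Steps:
X(G, U) = 0
S(z) = z (S(z) = z - 1*0 = z + 0 = z)
1/(S(-3) + √(-3943 + R)) = 1/(-3 + √(-3943 - 47482)) = 1/(-3 + √(-51425)) = 1/(-3 + 55*I*√17)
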